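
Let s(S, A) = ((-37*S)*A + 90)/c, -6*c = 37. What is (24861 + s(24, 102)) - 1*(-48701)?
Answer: 3264710/37 ≈ 88235.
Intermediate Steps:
c = -37/6 (c = -1/6*37 = -37/6 ≈ -6.1667)
s(S, A) = -540/37 + 6*A*S (s(S, A) = ((-37*S)*A + 90)/(-37/6) = (-37*A*S + 90)*(-6/37) = (90 - 37*A*S)*(-6/37) = -540/37 + 6*A*S)
(24861 + s(24, 102)) - 1*(-48701) = (24861 + (-540/37 + 6*102*24)) - 1*(-48701) = (24861 + (-540/37 + 14688)) + 48701 = (24861 + 542916/37) + 48701 = 1462773/37 + 48701 = 3264710/37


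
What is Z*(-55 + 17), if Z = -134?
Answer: 5092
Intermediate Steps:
Z*(-55 + 17) = -134*(-55 + 17) = -134*(-38) = 5092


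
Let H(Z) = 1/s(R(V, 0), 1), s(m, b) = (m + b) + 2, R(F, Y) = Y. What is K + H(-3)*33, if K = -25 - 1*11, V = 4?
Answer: -25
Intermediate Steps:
s(m, b) = 2 + b + m (s(m, b) = (b + m) + 2 = 2 + b + m)
K = -36 (K = -25 - 11 = -36)
H(Z) = ⅓ (H(Z) = 1/(2 + 1 + 0) = 1/3 = ⅓)
K + H(-3)*33 = -36 + (⅓)*33 = -36 + 11 = -25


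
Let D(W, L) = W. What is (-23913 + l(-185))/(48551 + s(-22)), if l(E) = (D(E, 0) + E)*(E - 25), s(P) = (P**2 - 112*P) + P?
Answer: 17929/17159 ≈ 1.0449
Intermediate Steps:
s(P) = P**2 - 111*P
l(E) = 2*E*(-25 + E) (l(E) = (E + E)*(E - 25) = (2*E)*(-25 + E) = 2*E*(-25 + E))
(-23913 + l(-185))/(48551 + s(-22)) = (-23913 + 2*(-185)*(-25 - 185))/(48551 - 22*(-111 - 22)) = (-23913 + 2*(-185)*(-210))/(48551 - 22*(-133)) = (-23913 + 77700)/(48551 + 2926) = 53787/51477 = 53787*(1/51477) = 17929/17159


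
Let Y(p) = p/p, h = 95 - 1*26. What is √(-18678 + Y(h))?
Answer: I*√18677 ≈ 136.66*I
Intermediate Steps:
h = 69 (h = 95 - 26 = 69)
Y(p) = 1
√(-18678 + Y(h)) = √(-18678 + 1) = √(-18677) = I*√18677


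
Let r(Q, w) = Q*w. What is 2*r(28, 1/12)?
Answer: 14/3 ≈ 4.6667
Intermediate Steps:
2*r(28, 1/12) = 2*(28/12) = 2*(28*(1/12)) = 2*(7/3) = 14/3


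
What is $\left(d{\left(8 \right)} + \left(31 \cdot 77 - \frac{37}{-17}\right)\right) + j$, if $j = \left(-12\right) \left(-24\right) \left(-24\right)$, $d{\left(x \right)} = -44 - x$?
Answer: $- \frac{77772}{17} \approx -4574.8$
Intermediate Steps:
$j = -6912$ ($j = 288 \left(-24\right) = -6912$)
$\left(d{\left(8 \right)} + \left(31 \cdot 77 - \frac{37}{-17}\right)\right) + j = \left(\left(-44 - 8\right) + \left(31 \cdot 77 - \frac{37}{-17}\right)\right) - 6912 = \left(\left(-44 - 8\right) + \left(2387 - - \frac{37}{17}\right)\right) - 6912 = \left(-52 + \left(2387 + \frac{37}{17}\right)\right) - 6912 = \left(-52 + \frac{40616}{17}\right) - 6912 = \frac{39732}{17} - 6912 = - \frac{77772}{17}$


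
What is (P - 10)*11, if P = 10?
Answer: 0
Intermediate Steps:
(P - 10)*11 = (10 - 10)*11 = 0*11 = 0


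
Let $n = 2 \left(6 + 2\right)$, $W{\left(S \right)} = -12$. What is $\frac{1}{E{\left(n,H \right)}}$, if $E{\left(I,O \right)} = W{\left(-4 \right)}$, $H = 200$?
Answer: $- \frac{1}{12} \approx -0.083333$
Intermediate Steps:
$n = 16$ ($n = 2 \cdot 8 = 16$)
$E{\left(I,O \right)} = -12$
$\frac{1}{E{\left(n,H \right)}} = \frac{1}{-12} = - \frac{1}{12}$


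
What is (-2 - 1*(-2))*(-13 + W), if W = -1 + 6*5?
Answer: 0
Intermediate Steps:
W = 29 (W = -1 + 30 = 29)
(-2 - 1*(-2))*(-13 + W) = (-2 - 1*(-2))*(-13 + 29) = (-2 + 2)*16 = 0*16 = 0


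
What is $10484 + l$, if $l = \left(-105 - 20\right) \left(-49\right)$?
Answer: $16609$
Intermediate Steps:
$l = 6125$ ($l = \left(-125\right) \left(-49\right) = 6125$)
$10484 + l = 10484 + 6125 = 16609$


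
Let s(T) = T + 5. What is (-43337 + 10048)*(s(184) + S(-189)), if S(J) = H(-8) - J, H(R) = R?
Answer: -12316930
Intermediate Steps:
s(T) = 5 + T
S(J) = -8 - J
(-43337 + 10048)*(s(184) + S(-189)) = (-43337 + 10048)*((5 + 184) + (-8 - 1*(-189))) = -33289*(189 + (-8 + 189)) = -33289*(189 + 181) = -33289*370 = -12316930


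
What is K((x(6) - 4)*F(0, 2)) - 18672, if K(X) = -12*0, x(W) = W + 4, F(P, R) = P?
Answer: -18672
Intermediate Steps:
x(W) = 4 + W
K(X) = 0
K((x(6) - 4)*F(0, 2)) - 18672 = 0 - 18672 = -18672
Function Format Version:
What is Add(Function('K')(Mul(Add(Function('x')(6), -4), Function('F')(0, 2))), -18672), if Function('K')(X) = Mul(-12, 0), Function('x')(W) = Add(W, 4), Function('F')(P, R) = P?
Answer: -18672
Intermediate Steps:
Function('x')(W) = Add(4, W)
Function('K')(X) = 0
Add(Function('K')(Mul(Add(Function('x')(6), -4), Function('F')(0, 2))), -18672) = Add(0, -18672) = -18672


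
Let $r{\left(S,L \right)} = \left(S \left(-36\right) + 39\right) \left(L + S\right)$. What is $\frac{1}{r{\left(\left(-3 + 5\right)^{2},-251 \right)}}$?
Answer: $\frac{1}{25935} \approx 3.8558 \cdot 10^{-5}$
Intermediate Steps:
$r{\left(S,L \right)} = \left(39 - 36 S\right) \left(L + S\right)$ ($r{\left(S,L \right)} = \left(- 36 S + 39\right) \left(L + S\right) = \left(39 - 36 S\right) \left(L + S\right)$)
$\frac{1}{r{\left(\left(-3 + 5\right)^{2},-251 \right)}} = \frac{1}{- 36 \left(\left(-3 + 5\right)^{2}\right)^{2} + 39 \left(-251\right) + 39 \left(-3 + 5\right)^{2} - - 9036 \left(-3 + 5\right)^{2}} = \frac{1}{- 36 \left(2^{2}\right)^{2} - 9789 + 39 \cdot 2^{2} - - 9036 \cdot 2^{2}} = \frac{1}{- 36 \cdot 4^{2} - 9789 + 39 \cdot 4 - \left(-9036\right) 4} = \frac{1}{\left(-36\right) 16 - 9789 + 156 + 36144} = \frac{1}{-576 - 9789 + 156 + 36144} = \frac{1}{25935}$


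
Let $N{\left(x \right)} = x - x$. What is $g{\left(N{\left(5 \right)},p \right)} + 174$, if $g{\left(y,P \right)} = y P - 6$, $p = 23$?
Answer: $168$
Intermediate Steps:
$N{\left(x \right)} = 0$
$g{\left(y,P \right)} = -6 + P y$ ($g{\left(y,P \right)} = P y - 6 = -6 + P y$)
$g{\left(N{\left(5 \right)},p \right)} + 174 = \left(-6 + 23 \cdot 0\right) + 174 = \left(-6 + 0\right) + 174 = -6 + 174 = 168$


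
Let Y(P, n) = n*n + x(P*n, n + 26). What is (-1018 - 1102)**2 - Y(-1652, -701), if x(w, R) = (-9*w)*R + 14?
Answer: -7031162915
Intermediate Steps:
x(w, R) = 14 - 9*R*w (x(w, R) = -9*R*w + 14 = 14 - 9*R*w)
Y(P, n) = 14 + n**2 - 9*P*n*(26 + n) (Y(P, n) = n*n + (14 - 9*(n + 26)*P*n) = n**2 + (14 - 9*(26 + n)*P*n) = n**2 + (14 - 9*P*n*(26 + n)) = 14 + n**2 - 9*P*n*(26 + n))
(-1018 - 1102)**2 - Y(-1652, -701) = (-1018 - 1102)**2 - (14 + (-701)**2 - 9*(-1652)*(-701)*(26 - 701)) = (-2120)**2 - (14 + 491401 - 9*(-1652)*(-701)*(-675)) = 4494400 - (14 + 491401 + 7035165900) = 4494400 - 1*7035657315 = 4494400 - 7035657315 = -7031162915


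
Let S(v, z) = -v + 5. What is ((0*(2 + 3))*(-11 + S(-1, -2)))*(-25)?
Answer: 0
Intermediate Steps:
S(v, z) = 5 - v
((0*(2 + 3))*(-11 + S(-1, -2)))*(-25) = ((0*(2 + 3))*(-11 + (5 - 1*(-1))))*(-25) = ((0*5)*(-11 + (5 + 1)))*(-25) = (0*(-11 + 6))*(-25) = (0*(-5))*(-25) = 0*(-25) = 0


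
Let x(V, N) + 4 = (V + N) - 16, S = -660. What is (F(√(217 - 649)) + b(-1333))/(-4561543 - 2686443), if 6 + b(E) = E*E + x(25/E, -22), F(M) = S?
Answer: -1183824624/4830782669 ≈ -0.24506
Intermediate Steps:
x(V, N) = -20 + N + V (x(V, N) = -4 + ((V + N) - 16) = -4 + ((N + V) - 16) = -4 + (-16 + N + V) = -20 + N + V)
F(M) = -660
b(E) = -48 + E² + 25/E (b(E) = -6 + (E*E + (-20 - 22 + 25/E)) = -6 + (E² + (-42 + 25/E)) = -6 + (-42 + E² + 25/E) = -48 + E² + 25/E)
(F(√(217 - 649)) + b(-1333))/(-4561543 - 2686443) = (-660 + (-48 + (-1333)² + 25/(-1333)))/(-4561543 - 2686443) = (-660 + (-48 + 1776889 + 25*(-1/1333)))/(-7247986) = (-660 + (-48 + 1776889 - 25/1333))*(-1/7247986) = (-660 + 2368529028/1333)*(-1/7247986) = (2367649248/1333)*(-1/7247986) = -1183824624/4830782669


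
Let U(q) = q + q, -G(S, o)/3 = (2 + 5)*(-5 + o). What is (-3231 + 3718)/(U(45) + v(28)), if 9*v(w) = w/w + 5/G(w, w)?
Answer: 2116989/391708 ≈ 5.4045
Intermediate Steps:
G(S, o) = 105 - 21*o (G(S, o) = -3*(2 + 5)*(-5 + o) = -21*(-5 + o) = -3*(-35 + 7*o) = 105 - 21*o)
U(q) = 2*q
v(w) = ⅑ + 5/(9*(105 - 21*w)) (v(w) = (w/w + 5/(105 - 21*w))/9 = (1 + 5/(105 - 21*w))/9 = ⅑ + 5/(9*(105 - 21*w)))
(-3231 + 3718)/(U(45) + v(28)) = (-3231 + 3718)/(2*45 + (-110 + 21*28)/(189*(-5 + 28))) = 487/(90 + (1/189)*(-110 + 588)/23) = 487/(90 + (1/189)*(1/23)*478) = 487/(90 + 478/4347) = 487/(391708/4347) = 487*(4347/391708) = 2116989/391708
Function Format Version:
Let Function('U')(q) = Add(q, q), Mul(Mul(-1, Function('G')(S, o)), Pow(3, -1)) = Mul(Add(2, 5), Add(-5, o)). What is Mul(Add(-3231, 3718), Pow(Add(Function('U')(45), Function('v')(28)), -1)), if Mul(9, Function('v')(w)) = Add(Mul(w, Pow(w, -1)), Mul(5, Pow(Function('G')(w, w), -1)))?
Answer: Rational(2116989, 391708) ≈ 5.4045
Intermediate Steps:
Function('G')(S, o) = Add(105, Mul(-21, o)) (Function('G')(S, o) = Mul(-3, Mul(Add(2, 5), Add(-5, o))) = Mul(-3, Mul(7, Add(-5, o))) = Mul(-3, Add(-35, Mul(7, o))) = Add(105, Mul(-21, o)))
Function('U')(q) = Mul(2, q)
Function('v')(w) = Add(Rational(1, 9), Mul(Rational(5, 9), Pow(Add(105, Mul(-21, w)), -1))) (Function('v')(w) = Mul(Rational(1, 9), Add(Mul(w, Pow(w, -1)), Mul(5, Pow(Add(105, Mul(-21, w)), -1)))) = Mul(Rational(1, 9), Add(1, Mul(5, Pow(Add(105, Mul(-21, w)), -1)))) = Add(Rational(1, 9), Mul(Rational(5, 9), Pow(Add(105, Mul(-21, w)), -1))))
Mul(Add(-3231, 3718), Pow(Add(Function('U')(45), Function('v')(28)), -1)) = Mul(Add(-3231, 3718), Pow(Add(Mul(2, 45), Mul(Rational(1, 189), Pow(Add(-5, 28), -1), Add(-110, Mul(21, 28)))), -1)) = Mul(487, Pow(Add(90, Mul(Rational(1, 189), Pow(23, -1), Add(-110, 588))), -1)) = Mul(487, Pow(Add(90, Mul(Rational(1, 189), Rational(1, 23), 478)), -1)) = Mul(487, Pow(Add(90, Rational(478, 4347)), -1)) = Mul(487, Pow(Rational(391708, 4347), -1)) = Mul(487, Rational(4347, 391708)) = Rational(2116989, 391708)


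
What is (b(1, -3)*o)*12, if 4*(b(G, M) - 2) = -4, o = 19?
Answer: 228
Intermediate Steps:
b(G, M) = 1 (b(G, M) = 2 + (¼)*(-4) = 2 - 1 = 1)
(b(1, -3)*o)*12 = (1*19)*12 = 19*12 = 228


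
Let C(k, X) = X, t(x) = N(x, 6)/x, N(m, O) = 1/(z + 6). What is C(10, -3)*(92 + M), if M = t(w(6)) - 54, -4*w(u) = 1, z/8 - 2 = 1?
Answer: -568/5 ≈ -113.60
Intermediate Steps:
z = 24 (z = 16 + 8*1 = 16 + 8 = 24)
N(m, O) = 1/30 (N(m, O) = 1/(24 + 6) = 1/30)
w(u) = -¼ (w(u) = -¼*1 = -¼)
t(x) = 1/(30*x)
M = -812/15 (M = 1/(30*(-¼)) - 54 = (1/30)*(-4) - 54 = -2/15 - 54 = -812/15 ≈ -54.133)
C(10, -3)*(92 + M) = -3*(92 - 812/15) = -3*568/15 = -568/5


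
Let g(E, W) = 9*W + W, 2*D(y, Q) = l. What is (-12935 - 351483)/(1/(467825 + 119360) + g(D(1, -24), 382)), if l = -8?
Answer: -213980783330/2243046701 ≈ -95.397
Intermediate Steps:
D(y, Q) = -4 (D(y, Q) = (½)*(-8) = -4)
g(E, W) = 10*W
(-12935 - 351483)/(1/(467825 + 119360) + g(D(1, -24), 382)) = (-12935 - 351483)/(1/(467825 + 119360) + 10*382) = -364418/(1/587185 + 3820) = -364418/2243046701/587185 = -364418*587185/2243046701 = -213980783330/2243046701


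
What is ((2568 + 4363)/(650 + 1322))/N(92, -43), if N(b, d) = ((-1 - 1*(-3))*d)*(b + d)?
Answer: -239/286552 ≈ -0.00083405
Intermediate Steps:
N(b, d) = 2*d*(b + d) (N(b, d) = ((-1 + 3)*d)*(b + d) = (2*d)*(b + d) = 2*d*(b + d))
((2568 + 4363)/(650 + 1322))/N(92, -43) = ((2568 + 4363)/(650 + 1322))/((2*(-43)*(92 - 43))) = (6931/1972)/((2*(-43)*49)) = (6931*(1/1972))/(-4214) = (239/68)*(-1/4214) = -239/286552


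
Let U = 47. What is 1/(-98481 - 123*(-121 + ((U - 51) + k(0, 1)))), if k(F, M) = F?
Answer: -1/83106 ≈ -1.2033e-5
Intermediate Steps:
1/(-98481 - 123*(-121 + ((U - 51) + k(0, 1)))) = 1/(-98481 - 123*(-121 + ((47 - 51) + 0))) = 1/(-98481 - 123*(-121 + (-4 + 0))) = 1/(-98481 - 123*(-121 - 4)) = 1/(-98481 - 123*(-125)) = 1/(-98481 + 15375) = 1/(-83106) = -1/83106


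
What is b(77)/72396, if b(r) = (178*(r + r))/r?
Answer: 89/18099 ≈ 0.0049174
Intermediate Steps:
b(r) = 356 (b(r) = (178*(2*r))/r = (356*r)/r = 356)
b(77)/72396 = 356/72396 = 356*(1/72396) = 89/18099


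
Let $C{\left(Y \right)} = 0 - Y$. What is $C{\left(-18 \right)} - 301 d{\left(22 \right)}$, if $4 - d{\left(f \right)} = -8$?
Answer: $-3594$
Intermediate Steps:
$d{\left(f \right)} = 12$ ($d{\left(f \right)} = 4 - -8 = 4 + 8 = 12$)
$C{\left(Y \right)} = - Y$
$C{\left(-18 \right)} - 301 d{\left(22 \right)} = \left(-1\right) \left(-18\right) - 3612 = 18 - 3612 = -3594$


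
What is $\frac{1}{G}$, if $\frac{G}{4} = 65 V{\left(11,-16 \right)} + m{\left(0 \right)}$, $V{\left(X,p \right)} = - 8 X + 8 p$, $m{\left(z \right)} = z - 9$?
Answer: $- \frac{1}{56196} \approx -1.7795 \cdot 10^{-5}$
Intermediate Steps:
$m{\left(z \right)} = -9 + z$
$G = -56196$ ($G = 4 \left(65 \left(\left(-8\right) 11 + 8 \left(-16\right)\right) + \left(-9 + 0\right)\right) = 4 \left(65 \left(-88 - 128\right) - 9\right) = 4 \left(65 \left(-216\right) - 9\right) = 4 \left(-14040 - 9\right) = 4 \left(-14049\right) = -56196$)
$\frac{1}{G} = \frac{1}{-56196} = - \frac{1}{56196}$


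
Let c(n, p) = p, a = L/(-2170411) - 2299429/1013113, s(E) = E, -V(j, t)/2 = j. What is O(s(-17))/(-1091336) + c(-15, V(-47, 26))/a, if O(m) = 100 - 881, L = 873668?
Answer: -225567938146328859569/6412505249564750808 ≈ -35.176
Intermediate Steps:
V(j, t) = -2*j
O(m) = -781
a = -5875830403803/2198871599443 (a = 873668/(-2170411) - 2299429/1013113 = 873668*(-1/2170411) - 2299429*1/1013113 = -873668/2170411 - 2299429/1013113 = -5875830403803/2198871599443 ≈ -2.6722)
O(s(-17))/(-1091336) + c(-15, V(-47, 26))/a = -781/(-1091336) + (-2*(-47))/(-5875830403803/2198871599443) = -781*(-1/1091336) + 94*(-2198871599443/5875830403803) = 781/1091336 - 206693930347642/5875830403803 = -225567938146328859569/6412505249564750808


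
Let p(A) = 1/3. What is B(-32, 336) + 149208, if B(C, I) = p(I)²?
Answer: 1342873/9 ≈ 1.4921e+5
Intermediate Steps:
p(A) = ⅓
B(C, I) = ⅑ (B(C, I) = (⅓)² = ⅑)
B(-32, 336) + 149208 = ⅑ + 149208 = 1342873/9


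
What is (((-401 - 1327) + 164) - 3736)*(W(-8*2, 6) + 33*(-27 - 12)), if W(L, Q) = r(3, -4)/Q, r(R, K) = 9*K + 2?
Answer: 20553400/3 ≈ 6.8511e+6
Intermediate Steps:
r(R, K) = 2 + 9*K
W(L, Q) = -34/Q (W(L, Q) = (2 + 9*(-4))/Q = (2 - 36)/Q = -34/Q)
(((-401 - 1327) + 164) - 3736)*(W(-8*2, 6) + 33*(-27 - 12)) = (((-401 - 1327) + 164) - 3736)*(-34/6 + 33*(-27 - 12)) = ((-1728 + 164) - 3736)*(-34*⅙ + 33*(-39)) = (-1564 - 3736)*(-17/3 - 1287) = -5300*(-3878/3) = 20553400/3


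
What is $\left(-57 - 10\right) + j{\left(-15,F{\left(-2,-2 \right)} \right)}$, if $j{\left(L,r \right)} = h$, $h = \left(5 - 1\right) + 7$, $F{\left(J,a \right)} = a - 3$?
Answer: $-56$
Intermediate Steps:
$F{\left(J,a \right)} = -3 + a$
$h = 11$ ($h = 4 + 7 = 11$)
$j{\left(L,r \right)} = 11$
$\left(-57 - 10\right) + j{\left(-15,F{\left(-2,-2 \right)} \right)} = \left(-57 - 10\right) + 11 = -67 + 11 = -56$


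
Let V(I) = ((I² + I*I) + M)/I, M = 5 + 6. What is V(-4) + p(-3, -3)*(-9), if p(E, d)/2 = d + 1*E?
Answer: 389/4 ≈ 97.250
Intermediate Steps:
M = 11
p(E, d) = 2*E + 2*d (p(E, d) = 2*(d + 1*E) = 2*(d + E) = 2*(E + d) = 2*E + 2*d)
V(I) = (11 + 2*I²)/I (V(I) = ((I² + I*I) + 11)/I = ((I² + I²) + 11)/I = (2*I² + 11)/I = (11 + 2*I²)/I)
V(-4) + p(-3, -3)*(-9) = (2*(-4) + 11/(-4)) + (2*(-3) + 2*(-3))*(-9) = (-8 + 11*(-¼)) + (-6 - 6)*(-9) = (-8 - 11/4) - 12*(-9) = -43/4 + 108 = 389/4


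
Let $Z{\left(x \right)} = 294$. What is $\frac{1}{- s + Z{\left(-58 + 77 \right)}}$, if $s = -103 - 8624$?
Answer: $\frac{1}{9021} \approx 0.00011085$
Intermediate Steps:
$s = -8727$ ($s = -103 - 8624 = -8727$)
$\frac{1}{- s + Z{\left(-58 + 77 \right)}} = \frac{1}{\left(-1\right) \left(-8727\right) + 294} = \frac{1}{8727 + 294} = \frac{1}{9021}$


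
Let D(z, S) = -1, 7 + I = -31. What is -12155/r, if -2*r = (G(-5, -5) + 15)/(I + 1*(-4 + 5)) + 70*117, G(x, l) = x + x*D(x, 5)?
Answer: 179894/60603 ≈ 2.9684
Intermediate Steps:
I = -38 (I = -7 - 31 = -38)
G(x, l) = 0 (G(x, l) = x + x*(-1) = x - x = 0)
r = -303015/74 (r = -((0 + 15)/(-38 + 1*(-4 + 5)) + 70*117)/2 = -(15/(-38 + 1*1) + 8190)/2 = -(15/(-38 + 1) + 8190)/2 = -(15/(-37) + 8190)/2 = -(15*(-1/37) + 8190)/2 = -(-15/37 + 8190)/2 = -1/2*303015/37 = -303015/74 ≈ -4094.8)
-12155/r = -12155/(-303015/74) = -12155*(-74/303015) = 179894/60603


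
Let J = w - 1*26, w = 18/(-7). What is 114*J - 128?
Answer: -23696/7 ≈ -3385.1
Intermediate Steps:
w = -18/7 (w = 18*(-⅐) = -18/7 ≈ -2.5714)
J = -200/7 (J = -18/7 - 1*26 = -18/7 - 26 = -200/7 ≈ -28.571)
114*J - 128 = 114*(-200/7) - 128 = -22800/7 - 128 = -23696/7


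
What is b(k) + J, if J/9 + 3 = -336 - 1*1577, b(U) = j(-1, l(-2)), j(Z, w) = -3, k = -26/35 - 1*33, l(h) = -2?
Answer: -17247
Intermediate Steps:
k = -1181/35 (k = -26*1/35 - 33 = -26/35 - 33 = -1181/35 ≈ -33.743)
b(U) = -3
J = -17244 (J = -27 + 9*(-336 - 1*1577) = -27 + 9*(-336 - 1577) = -27 + 9*(-1913) = -27 - 17217 = -17244)
b(k) + J = -3 - 17244 = -17247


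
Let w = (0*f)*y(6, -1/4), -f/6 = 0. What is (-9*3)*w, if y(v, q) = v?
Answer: 0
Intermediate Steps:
f = 0 (f = -6*0 = 0)
w = 0 (w = (0*0)*6 = 0*6 = 0)
(-9*3)*w = -9*3*0 = -27*0 = 0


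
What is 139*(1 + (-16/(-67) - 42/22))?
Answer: -68666/737 ≈ -93.170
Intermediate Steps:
139*(1 + (-16/(-67) - 42/22)) = 139*(1 + (-16*(-1/67) - 42*1/22)) = 139*(1 + (16/67 - 21/11)) = 139*(1 - 1231/737) = 139*(-494/737) = -68666/737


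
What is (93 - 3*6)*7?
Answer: 525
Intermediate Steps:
(93 - 3*6)*7 = (93 - 18)*7 = 75*7 = 525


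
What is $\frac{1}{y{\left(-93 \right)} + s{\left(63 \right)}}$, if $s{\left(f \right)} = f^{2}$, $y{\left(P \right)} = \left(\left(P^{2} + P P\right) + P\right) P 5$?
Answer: $- \frac{1}{7996356} \approx -1.2506 \cdot 10^{-7}$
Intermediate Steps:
$y{\left(P \right)} = 5 P \left(P + 2 P^{2}\right)$ ($y{\left(P \right)} = \left(\left(P^{2} + P^{2}\right) + P\right) P 5 = \left(2 P^{2} + P\right) P 5 = \left(P + 2 P^{2}\right) P 5 = P \left(P + 2 P^{2}\right) 5 = 5 P \left(P + 2 P^{2}\right)$)
$\frac{1}{y{\left(-93 \right)} + s{\left(63 \right)}} = \frac{1}{\left(-93\right)^{2} \left(5 + 10 \left(-93\right)\right) + 63^{2}} = \frac{1}{8649 \left(5 - 930\right) + 3969} = \frac{1}{8649 \left(-925\right) + 3969} = \frac{1}{-8000325 + 3969} = \frac{1}{-7996356} = - \frac{1}{7996356}$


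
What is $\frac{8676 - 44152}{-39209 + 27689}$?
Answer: $\frac{8869}{2880} \approx 3.0795$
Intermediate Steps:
$\frac{8676 - 44152}{-39209 + 27689} = - \frac{35476}{-11520} = \left(-35476\right) \left(- \frac{1}{11520}\right) = \frac{8869}{2880}$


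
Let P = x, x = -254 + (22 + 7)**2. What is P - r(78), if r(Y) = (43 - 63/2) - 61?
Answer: 1273/2 ≈ 636.50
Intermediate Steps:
r(Y) = -99/2 (r(Y) = (43 - 63*1/2) - 61 = (43 - 63/2) - 61 = 23/2 - 61 = -99/2)
x = 587 (x = -254 + 29**2 = -254 + 841 = 587)
P = 587
P - r(78) = 587 - 1*(-99/2) = 587 + 99/2 = 1273/2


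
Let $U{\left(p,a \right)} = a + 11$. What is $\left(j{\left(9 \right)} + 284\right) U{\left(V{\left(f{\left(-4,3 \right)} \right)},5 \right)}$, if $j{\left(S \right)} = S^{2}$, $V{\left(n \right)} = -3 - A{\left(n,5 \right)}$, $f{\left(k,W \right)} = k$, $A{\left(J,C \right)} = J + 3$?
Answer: $5840$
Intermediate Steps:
$A{\left(J,C \right)} = 3 + J$
$V{\left(n \right)} = -6 - n$ ($V{\left(n \right)} = -3 - \left(3 + n\right) = -6 - n$)
$U{\left(p,a \right)} = 11 + a$
$\left(j{\left(9 \right)} + 284\right) U{\left(V{\left(f{\left(-4,3 \right)} \right)},5 \right)} = \left(9^{2} + 284\right) \left(11 + 5\right) = \left(81 + 284\right) 16 = 365 \cdot 16 = 5840$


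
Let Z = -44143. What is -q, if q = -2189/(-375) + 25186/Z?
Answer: -87184277/16553625 ≈ -5.2668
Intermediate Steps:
q = 87184277/16553625 (q = -2189/(-375) + 25186/(-44143) = -2189*(-1/375) + 25186*(-1/44143) = 2189/375 - 25186/44143 = 87184277/16553625 ≈ 5.2668)
-q = -1*87184277/16553625 = -87184277/16553625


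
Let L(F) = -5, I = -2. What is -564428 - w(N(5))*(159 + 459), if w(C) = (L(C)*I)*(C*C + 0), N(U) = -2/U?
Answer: -2827084/5 ≈ -5.6542e+5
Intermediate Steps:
w(C) = 10*C² (w(C) = (-5*(-2))*(C*C + 0) = 10*(C² + 0) = 10*C²)
-564428 - w(N(5))*(159 + 459) = -564428 - 10*(-2/5)²*(159 + 459) = -564428 - 10*(-2*⅕)²*618 = -564428 - 10*(-⅖)²*618 = -564428 - 10*(4/25)*618 = -564428 - 8*618/5 = -564428 - 1*4944/5 = -564428 - 4944/5 = -2827084/5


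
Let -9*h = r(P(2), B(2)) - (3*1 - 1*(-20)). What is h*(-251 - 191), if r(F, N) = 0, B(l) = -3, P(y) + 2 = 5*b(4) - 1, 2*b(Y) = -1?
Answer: -10166/9 ≈ -1129.6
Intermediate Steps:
b(Y) = -½ (b(Y) = (½)*(-1) = -½)
P(y) = -11/2 (P(y) = -2 + (5*(-½) - 1) = -2 + (-5/2 - 1) = -2 - 7/2 = -11/2)
h = 23/9 (h = -(0 - (3*1 - 1*(-20)))/9 = -(0 - (3 + 20))/9 = -(0 - 1*23)/9 = -(0 - 23)/9 = -⅑*(-23) = 23/9 ≈ 2.5556)
h*(-251 - 191) = 23*(-251 - 191)/9 = (23/9)*(-442) = -10166/9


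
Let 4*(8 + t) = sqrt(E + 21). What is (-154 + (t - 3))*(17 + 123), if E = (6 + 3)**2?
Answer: -23100 + 35*sqrt(102) ≈ -22747.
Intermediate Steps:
E = 81 (E = 9**2 = 81)
t = -8 + sqrt(102)/4 (t = -8 + sqrt(81 + 21)/4 = -8 + sqrt(102)/4 ≈ -5.4751)
(-154 + (t - 3))*(17 + 123) = (-154 + ((-8 + sqrt(102)/4) - 3))*(17 + 123) = (-154 + (-11 + sqrt(102)/4))*140 = (-165 + sqrt(102)/4)*140 = -23100 + 35*sqrt(102)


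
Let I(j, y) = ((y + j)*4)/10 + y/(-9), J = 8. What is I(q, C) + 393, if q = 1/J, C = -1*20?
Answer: 69709/180 ≈ 387.27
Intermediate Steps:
C = -20
q = ⅛ (q = 1/8 = ⅛ ≈ 0.12500)
I(j, y) = 2*j/5 + 13*y/45 (I(j, y) = ((j + y)*4)*(⅒) + y*(-⅑) = (4*j + 4*y)*(⅒) - y/9 = (2*j/5 + 2*y/5) - y/9 = 2*j/5 + 13*y/45)
I(q, C) + 393 = ((⅖)*(⅛) + (13/45)*(-20)) + 393 = (1/20 - 52/9) + 393 = -1031/180 + 393 = 69709/180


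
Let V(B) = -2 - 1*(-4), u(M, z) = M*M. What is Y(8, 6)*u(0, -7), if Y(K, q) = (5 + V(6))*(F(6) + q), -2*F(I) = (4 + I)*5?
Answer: 0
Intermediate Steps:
F(I) = -10 - 5*I/2 (F(I) = -(4 + I)*5/2 = -(20 + 5*I)/2 = -10 - 5*I/2)
u(M, z) = M²
V(B) = 2 (V(B) = -2 + 4 = 2)
Y(K, q) = -175 + 7*q (Y(K, q) = (5 + 2)*((-10 - 5/2*6) + q) = 7*((-10 - 15) + q) = 7*(-25 + q) = -175 + 7*q)
Y(8, 6)*u(0, -7) = (-175 + 7*6)*0² = (-175 + 42)*0 = -133*0 = 0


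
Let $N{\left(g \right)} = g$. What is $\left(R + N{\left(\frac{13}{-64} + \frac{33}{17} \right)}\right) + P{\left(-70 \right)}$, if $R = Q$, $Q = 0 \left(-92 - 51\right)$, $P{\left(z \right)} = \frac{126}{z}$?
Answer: $- \frac{337}{5440} \approx -0.061949$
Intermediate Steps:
$Q = 0$ ($Q = 0 \left(-143\right) = 0$)
$R = 0$
$\left(R + N{\left(\frac{13}{-64} + \frac{33}{17} \right)}\right) + P{\left(-70 \right)} = \left(0 + \left(\frac{13}{-64} + \frac{33}{17}\right)\right) + \frac{126}{-70} = \left(0 + \left(13 \left(- \frac{1}{64}\right) + 33 \cdot \frac{1}{17}\right)\right) + 126 \left(- \frac{1}{70}\right) = \left(0 + \left(- \frac{13}{64} + \frac{33}{17}\right)\right) - \frac{9}{5} = \left(0 + \frac{1891}{1088}\right) - \frac{9}{5} = \frac{1891}{1088} - \frac{9}{5} = - \frac{337}{5440}$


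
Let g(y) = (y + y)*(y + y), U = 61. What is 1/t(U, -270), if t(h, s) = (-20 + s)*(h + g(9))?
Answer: -1/111650 ≈ -8.9566e-6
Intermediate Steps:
g(y) = 4*y² (g(y) = (2*y)*(2*y) = 4*y²)
t(h, s) = (-20 + s)*(324 + h) (t(h, s) = (-20 + s)*(h + 4*9²) = (-20 + s)*(h + 4*81) = (-20 + s)*(h + 324) = (-20 + s)*(324 + h))
1/t(U, -270) = 1/(-6480 - 20*61 + 324*(-270) + 61*(-270)) = 1/(-6480 - 1220 - 87480 - 16470) = 1/(-111650) = -1/111650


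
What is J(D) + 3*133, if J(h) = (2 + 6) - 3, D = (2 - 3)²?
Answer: 404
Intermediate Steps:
D = 1 (D = (-1)² = 1)
J(h) = 5 (J(h) = 8 - 3 = 5)
J(D) + 3*133 = 5 + 3*133 = 5 + 399 = 404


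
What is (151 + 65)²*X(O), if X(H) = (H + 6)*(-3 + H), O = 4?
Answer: 466560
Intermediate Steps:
X(H) = (-3 + H)*(6 + H) (X(H) = (6 + H)*(-3 + H) = (-3 + H)*(6 + H))
(151 + 65)²*X(O) = (151 + 65)²*(-18 + 4² + 3*4) = 216²*(-18 + 16 + 12) = 46656*10 = 466560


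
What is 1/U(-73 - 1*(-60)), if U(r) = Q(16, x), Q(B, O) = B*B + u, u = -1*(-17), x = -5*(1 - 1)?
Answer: 1/273 ≈ 0.0036630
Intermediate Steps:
x = 0 (x = -5*0 = 0)
u = 17
Q(B, O) = 17 + B² (Q(B, O) = B*B + 17 = B² + 17 = 17 + B²)
U(r) = 273 (U(r) = 17 + 16² = 17 + 256 = 273)
1/U(-73 - 1*(-60)) = 1/273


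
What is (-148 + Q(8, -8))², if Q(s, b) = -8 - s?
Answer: 26896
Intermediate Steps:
(-148 + Q(8, -8))² = (-148 + (-8 - 1*8))² = (-148 + (-8 - 8))² = (-148 - 16)² = (-164)² = 26896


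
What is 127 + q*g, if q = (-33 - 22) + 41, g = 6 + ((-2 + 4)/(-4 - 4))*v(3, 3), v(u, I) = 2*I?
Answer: 64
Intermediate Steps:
g = 9/2 (g = 6 + ((-2 + 4)/(-4 - 4))*(2*3) = 6 + (2/(-8))*6 = 6 + (2*(-⅛))*6 = 6 - ¼*6 = 6 - 3/2 = 9/2 ≈ 4.5000)
q = -14 (q = -55 + 41 = -14)
127 + q*g = 127 - 14*9/2 = 127 - 63 = 64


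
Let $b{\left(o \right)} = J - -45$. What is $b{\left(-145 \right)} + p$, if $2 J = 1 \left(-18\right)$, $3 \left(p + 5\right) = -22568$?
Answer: $- \frac{22475}{3} \approx -7491.7$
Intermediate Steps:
$p = - \frac{22583}{3}$ ($p = -5 + \frac{1}{3} \left(-22568\right) = -5 - \frac{22568}{3} = - \frac{22583}{3} \approx -7527.7$)
$J = -9$ ($J = \frac{1 \left(-18\right)}{2} = \frac{1}{2} \left(-18\right) = -9$)
$b{\left(o \right)} = 36$ ($b{\left(o \right)} = -9 - -45 = -9 + 45 = 36$)
$b{\left(-145 \right)} + p = 36 - \frac{22583}{3} = - \frac{22475}{3}$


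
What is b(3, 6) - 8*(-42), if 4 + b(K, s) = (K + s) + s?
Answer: 347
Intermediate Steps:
b(K, s) = -4 + K + 2*s (b(K, s) = -4 + ((K + s) + s) = -4 + (K + 2*s) = -4 + K + 2*s)
b(3, 6) - 8*(-42) = (-4 + 3 + 2*6) - 8*(-42) = (-4 + 3 + 12) + 336 = 11 + 336 = 347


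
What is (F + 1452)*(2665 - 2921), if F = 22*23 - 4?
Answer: -500224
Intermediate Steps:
F = 502 (F = 506 - 4 = 502)
(F + 1452)*(2665 - 2921) = (502 + 1452)*(2665 - 2921) = 1954*(-256) = -500224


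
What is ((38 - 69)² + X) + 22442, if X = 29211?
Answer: 52614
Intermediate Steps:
((38 - 69)² + X) + 22442 = ((38 - 69)² + 29211) + 22442 = ((-31)² + 29211) + 22442 = (961 + 29211) + 22442 = 30172 + 22442 = 52614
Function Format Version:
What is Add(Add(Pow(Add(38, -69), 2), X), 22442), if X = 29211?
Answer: 52614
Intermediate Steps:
Add(Add(Pow(Add(38, -69), 2), X), 22442) = Add(Add(Pow(Add(38, -69), 2), 29211), 22442) = Add(Add(Pow(-31, 2), 29211), 22442) = Add(Add(961, 29211), 22442) = Add(30172, 22442) = 52614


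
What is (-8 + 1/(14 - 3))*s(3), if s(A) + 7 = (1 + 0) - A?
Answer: 783/11 ≈ 71.182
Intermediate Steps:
s(A) = -6 - A (s(A) = -7 + ((1 + 0) - A) = -7 + (1 - A) = -6 - A)
(-8 + 1/(14 - 3))*s(3) = (-8 + 1/(14 - 3))*(-6 - 1*3) = (-8 + 1/11)*(-6 - 3) = (-8 + 1/11)*(-9) = -87/11*(-9) = 783/11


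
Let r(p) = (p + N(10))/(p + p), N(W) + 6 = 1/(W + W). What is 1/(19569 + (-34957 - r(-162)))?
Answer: -6480/99717599 ≈ -6.4983e-5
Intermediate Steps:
N(W) = -6 + 1/(2*W) (N(W) = -6 + 1/(W + W) = -6 + 1/(2*W))
r(p) = (-119/20 + p)/(2*p) (r(p) = (p + (-6 + (½)/10))/(p + p) = (p + (-6 + (½)*(⅒)))/((2*p)) = (p + (-6 + 1/20))*(1/(2*p)) = (p - 119/20)*(1/(2*p)) = (-119/20 + p)*(1/(2*p)) = (-119/20 + p)/(2*p))
1/(19569 + (-34957 - r(-162))) = 1/(19569 + (-34957 - (-119 + 20*(-162))/(40*(-162)))) = 1/(19569 + (-34957 - (-1)*(-119 - 3240)/(40*162))) = 1/(19569 + (-34957 - (-1)*(-3359)/(40*162))) = 1/(19569 + (-34957 - 1*3359/6480)) = 1/(19569 + (-34957 - 3359/6480)) = 1/(19569 - 226524719/6480) = 1/(-99717599/6480) = -6480/99717599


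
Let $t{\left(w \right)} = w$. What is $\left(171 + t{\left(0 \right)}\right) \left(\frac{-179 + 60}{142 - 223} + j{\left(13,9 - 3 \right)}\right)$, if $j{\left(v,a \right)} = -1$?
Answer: $\frac{722}{9} \approx 80.222$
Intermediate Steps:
$\left(171 + t{\left(0 \right)}\right) \left(\frac{-179 + 60}{142 - 223} + j{\left(13,9 - 3 \right)}\right) = \left(171 + 0\right) \left(\frac{-179 + 60}{142 - 223} - 1\right) = 171 \left(- \frac{119}{-81} - 1\right) = 171 \left(\left(-119\right) \left(- \frac{1}{81}\right) - 1\right) = 171 \left(\frac{119}{81} - 1\right) = 171 \cdot \frac{38}{81} = \frac{722}{9}$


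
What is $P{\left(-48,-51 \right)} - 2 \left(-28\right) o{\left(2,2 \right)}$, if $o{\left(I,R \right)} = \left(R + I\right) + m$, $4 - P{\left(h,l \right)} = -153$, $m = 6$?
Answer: $717$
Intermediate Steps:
$P{\left(h,l \right)} = 157$ ($P{\left(h,l \right)} = 4 - -153 = 4 + 153 = 157$)
$o{\left(I,R \right)} = 6 + I + R$ ($o{\left(I,R \right)} = \left(R + I\right) + 6 = \left(I + R\right) + 6 = 6 + I + R$)
$P{\left(-48,-51 \right)} - 2 \left(-28\right) o{\left(2,2 \right)} = 157 - 2 \left(-28\right) \left(6 + 2 + 2\right) = 157 - \left(-56\right) 10 = 157 - -560 = 157 + 560 = 717$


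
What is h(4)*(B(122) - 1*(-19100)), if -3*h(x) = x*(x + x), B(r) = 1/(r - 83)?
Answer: -23836832/117 ≈ -2.0373e+5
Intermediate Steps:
B(r) = 1/(-83 + r)
h(x) = -2*x²/3 (h(x) = -x*(x + x)/3 = -x*2*x/3 = -2*x²/3)
h(4)*(B(122) - 1*(-19100)) = (-⅔*4²)*(1/(-83 + 122) - 1*(-19100)) = (-⅔*16)*(1/39 + 19100) = -32*(1/39 + 19100)/3 = -32/3*744901/39 = -23836832/117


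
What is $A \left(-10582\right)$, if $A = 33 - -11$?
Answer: $-465608$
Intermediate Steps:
$A = 44$ ($A = 33 + 11 = 44$)
$A \left(-10582\right) = 44 \left(-10582\right) = -465608$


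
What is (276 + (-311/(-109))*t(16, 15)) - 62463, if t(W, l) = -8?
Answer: -6780871/109 ≈ -62210.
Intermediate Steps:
(276 + (-311/(-109))*t(16, 15)) - 62463 = (276 - 311/(-109)*(-8)) - 62463 = (276 - 311*(-1/109)*(-8)) - 62463 = (276 + (311/109)*(-8)) - 62463 = (276 - 2488/109) - 62463 = 27596/109 - 62463 = -6780871/109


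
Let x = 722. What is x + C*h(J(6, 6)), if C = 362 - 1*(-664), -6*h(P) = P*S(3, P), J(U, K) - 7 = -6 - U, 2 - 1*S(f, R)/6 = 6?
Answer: -19798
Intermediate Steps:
S(f, R) = -24 (S(f, R) = 12 - 6*6 = 12 - 36 = -24)
J(U, K) = 1 - U (J(U, K) = 7 + (-6 - U) = 1 - U)
h(P) = 4*P (h(P) = -P*(-24)/6 = -(-4)*P = 4*P)
C = 1026 (C = 362 + 664 = 1026)
x + C*h(J(6, 6)) = 722 + 1026*(4*(1 - 1*6)) = 722 + 1026*(4*(1 - 6)) = 722 + 1026*(4*(-5)) = 722 + 1026*(-20) = 722 - 20520 = -19798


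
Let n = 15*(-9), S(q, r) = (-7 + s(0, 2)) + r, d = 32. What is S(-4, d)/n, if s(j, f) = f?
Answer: -1/5 ≈ -0.20000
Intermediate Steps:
S(q, r) = -5 + r (S(q, r) = (-7 + 2) + r = -5 + r)
n = -135
S(-4, d)/n = (-5 + 32)/(-135) = 27*(-1/135) = -1/5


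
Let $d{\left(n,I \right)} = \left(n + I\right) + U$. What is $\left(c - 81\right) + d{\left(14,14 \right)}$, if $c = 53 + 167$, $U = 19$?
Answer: $186$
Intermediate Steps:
$c = 220$
$d{\left(n,I \right)} = 19 + I + n$ ($d{\left(n,I \right)} = \left(n + I\right) + 19 = \left(I + n\right) + 19 = 19 + I + n$)
$\left(c - 81\right) + d{\left(14,14 \right)} = \left(220 - 81\right) + \left(19 + 14 + 14\right) = 139 + 47 = 186$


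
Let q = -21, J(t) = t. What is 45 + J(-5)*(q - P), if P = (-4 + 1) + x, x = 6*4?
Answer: 255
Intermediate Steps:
x = 24
P = 21 (P = (-4 + 1) + 24 = -3 + 24 = 21)
45 + J(-5)*(q - P) = 45 - 5*(-21 - 1*21) = 45 - 5*(-21 - 21) = 45 - 5*(-42) = 45 + 210 = 255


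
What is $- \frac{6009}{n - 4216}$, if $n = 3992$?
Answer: $\frac{6009}{224} \approx 26.826$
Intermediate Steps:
$- \frac{6009}{n - 4216} = - \frac{6009}{3992 - 4216} = - \frac{6009}{-224} = - \frac{6009 \left(-1\right)}{224} = \left(-1\right) \left(- \frac{6009}{224}\right) = \frac{6009}{224}$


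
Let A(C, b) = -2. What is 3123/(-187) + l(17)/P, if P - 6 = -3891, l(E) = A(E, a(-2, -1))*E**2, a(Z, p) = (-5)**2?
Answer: -12024769/726495 ≈ -16.552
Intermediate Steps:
a(Z, p) = 25
l(E) = -2*E**2
P = -3885 (P = 6 - 3891 = -3885)
3123/(-187) + l(17)/P = 3123/(-187) - 2*17**2/(-3885) = 3123*(-1/187) - 2*289*(-1/3885) = -3123/187 - 578*(-1/3885) = -3123/187 + 578/3885 = -12024769/726495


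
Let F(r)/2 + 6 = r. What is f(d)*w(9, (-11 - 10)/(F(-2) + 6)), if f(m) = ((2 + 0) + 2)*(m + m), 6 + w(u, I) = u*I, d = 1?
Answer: 516/5 ≈ 103.20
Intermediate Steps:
F(r) = -12 + 2*r
w(u, I) = -6 + I*u (w(u, I) = -6 + u*I = -6 + I*u)
f(m) = 8*m (f(m) = (2 + 2)*(2*m) = 4*(2*m) = 8*m)
f(d)*w(9, (-11 - 10)/(F(-2) + 6)) = (8*1)*(-6 + ((-11 - 10)/((-12 + 2*(-2)) + 6))*9) = 8*(-6 - 21/((-12 - 4) + 6)*9) = 8*(-6 - 21/(-16 + 6)*9) = 8*(-6 - 21/(-10)*9) = 8*(-6 - 21*(-⅒)*9) = 8*(-6 + (21/10)*9) = 8*(-6 + 189/10) = 8*(129/10) = 516/5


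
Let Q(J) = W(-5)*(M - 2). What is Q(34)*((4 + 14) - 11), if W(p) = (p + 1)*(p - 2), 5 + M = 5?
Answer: -392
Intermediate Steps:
M = 0 (M = -5 + 5 = 0)
W(p) = (1 + p)*(-2 + p)
Q(J) = -56 (Q(J) = (-2 + (-5)**2 - 1*(-5))*(0 - 2) = (-2 + 25 + 5)*(-2) = 28*(-2) = -56)
Q(34)*((4 + 14) - 11) = -56*((4 + 14) - 11) = -56*(18 - 11) = -56*7 = -392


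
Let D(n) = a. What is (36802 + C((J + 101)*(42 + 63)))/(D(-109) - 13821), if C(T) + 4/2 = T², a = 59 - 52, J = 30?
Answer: -189236825/13814 ≈ -13699.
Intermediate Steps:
a = 7
D(n) = 7
C(T) = -2 + T²
(36802 + C((J + 101)*(42 + 63)))/(D(-109) - 13821) = (36802 + (-2 + ((30 + 101)*(42 + 63))²))/(7 - 13821) = (36802 + (-2 + (131*105)²))/(-13814) = (36802 + (-2 + 13755²))*(-1/13814) = (36802 + (-2 + 189200025))*(-1/13814) = (36802 + 189200023)*(-1/13814) = 189236825*(-1/13814) = -189236825/13814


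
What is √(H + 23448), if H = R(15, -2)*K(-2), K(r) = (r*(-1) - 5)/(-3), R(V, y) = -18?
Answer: √23430 ≈ 153.07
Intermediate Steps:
K(r) = 5/3 + r/3 (K(r) = (-r - 5)*(-⅓) = (-5 - r)*(-⅓) = 5/3 + r/3)
H = -18 (H = -18*(5/3 + (⅓)*(-2)) = -18*(5/3 - ⅔) = -18*1 = -18)
√(H + 23448) = √(-18 + 23448) = √23430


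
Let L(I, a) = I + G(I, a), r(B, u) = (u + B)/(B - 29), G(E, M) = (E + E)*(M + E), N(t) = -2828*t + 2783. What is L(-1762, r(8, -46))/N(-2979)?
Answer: 130224134/176975295 ≈ 0.73583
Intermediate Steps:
N(t) = 2783 - 2828*t
G(E, M) = 2*E*(E + M) (G(E, M) = (2*E)*(E + M) = 2*E*(E + M))
r(B, u) = (B + u)/(-29 + B)
L(I, a) = I + 2*I*(I + a)
L(-1762, r(8, -46))/N(-2979) = (-1762*(1 + 2*(-1762) + 2*((8 - 46)/(-29 + 8))))/(2783 - 2828*(-2979)) = (-1762*(1 - 3524 + 2*(-38/(-21))))/(2783 + 8424612) = -1762*(1 - 3524 + 2*(-1/21*(-38)))/8427395 = -1762*(1 - 3524 + 2*(38/21))*(1/8427395) = -1762*(1 - 3524 + 76/21)*(1/8427395) = -1762*(-73907/21)*(1/8427395) = (130224134/21)*(1/8427395) = 130224134/176975295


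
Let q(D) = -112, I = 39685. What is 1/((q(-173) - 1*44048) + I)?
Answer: -1/4475 ≈ -0.00022346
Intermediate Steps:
1/((q(-173) - 1*44048) + I) = 1/((-112 - 1*44048) + 39685) = 1/((-112 - 44048) + 39685) = 1/(-44160 + 39685) = 1/(-4475) = -1/4475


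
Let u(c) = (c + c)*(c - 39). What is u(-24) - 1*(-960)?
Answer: 3984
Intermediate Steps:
u(c) = 2*c*(-39 + c) (u(c) = (2*c)*(-39 + c) = 2*c*(-39 + c))
u(-24) - 1*(-960) = 2*(-24)*(-39 - 24) - 1*(-960) = 2*(-24)*(-63) + 960 = 3024 + 960 = 3984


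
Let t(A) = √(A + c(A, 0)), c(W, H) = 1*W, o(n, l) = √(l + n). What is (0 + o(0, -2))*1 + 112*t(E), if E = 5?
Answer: 112*√10 + I*√2 ≈ 354.18 + 1.4142*I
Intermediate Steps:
c(W, H) = W
t(A) = √2*√A (t(A) = √(A + A) = √(2*A) = √2*√A)
(0 + o(0, -2))*1 + 112*t(E) = (0 + √(-2 + 0))*1 + 112*(√2*√5) = (0 + √(-2))*1 + 112*√10 = (0 + I*√2)*1 + 112*√10 = (I*√2)*1 + 112*√10 = I*√2 + 112*√10 = 112*√10 + I*√2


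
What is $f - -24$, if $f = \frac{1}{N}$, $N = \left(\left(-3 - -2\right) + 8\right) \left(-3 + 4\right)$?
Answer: $\frac{169}{7} \approx 24.143$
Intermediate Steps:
$N = 7$ ($N = \left(\left(-3 + 2\right) + 8\right) 1 = \left(-1 + 8\right) 1 = 7 \cdot 1 = 7$)
$f = \frac{1}{7} \approx 0.14286$
$f - -24 = \frac{1}{7} - -24 = \frac{1}{7} + 24 = \frac{169}{7}$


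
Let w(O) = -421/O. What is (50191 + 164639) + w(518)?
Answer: 111281519/518 ≈ 2.1483e+5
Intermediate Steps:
(50191 + 164639) + w(518) = (50191 + 164639) - 421/518 = 214830 - 421*1/518 = 214830 - 421/518 = 111281519/518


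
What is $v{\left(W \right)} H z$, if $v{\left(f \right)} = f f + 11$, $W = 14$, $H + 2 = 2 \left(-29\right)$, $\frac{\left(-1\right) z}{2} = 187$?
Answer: $4645080$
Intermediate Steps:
$z = -374$ ($z = \left(-2\right) 187 = -374$)
$H = -60$ ($H = -2 + 2 \left(-29\right) = -2 - 58 = -60$)
$v{\left(f \right)} = 11 + f^{2}$ ($v{\left(f \right)} = f^{2} + 11 = 11 + f^{2}$)
$v{\left(W \right)} H z = \left(11 + 14^{2}\right) \left(-60\right) \left(-374\right) = \left(11 + 196\right) \left(-60\right) \left(-374\right) = 207 \left(-60\right) \left(-374\right) = \left(-12420\right) \left(-374\right) = 4645080$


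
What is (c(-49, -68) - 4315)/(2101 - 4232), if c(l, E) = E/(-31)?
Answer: 133697/66061 ≈ 2.0238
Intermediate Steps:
c(l, E) = -E/31 (c(l, E) = E*(-1/31) = -E/31)
(c(-49, -68) - 4315)/(2101 - 4232) = (-1/31*(-68) - 4315)/(2101 - 4232) = (68/31 - 4315)/(-2131) = -133697/31*(-1/2131) = 133697/66061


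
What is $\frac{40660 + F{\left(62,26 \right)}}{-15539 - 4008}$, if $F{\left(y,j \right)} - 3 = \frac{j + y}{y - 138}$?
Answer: $- \frac{772575}{371393} \approx -2.0802$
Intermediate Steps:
$F{\left(y,j \right)} = 3 + \frac{j + y}{-138 + y}$ ($F{\left(y,j \right)} = 3 + \frac{j + y}{y - 138} = 3 + \frac{j + y}{-138 + y}$)
$\frac{40660 + F{\left(62,26 \right)}}{-15539 - 4008} = \frac{40660 + \frac{-414 + 26 + 4 \cdot 62}{-138 + 62}}{-15539 - 4008} = \frac{40660 + \frac{-414 + 26 + 248}{-76}}{-19547} = \left(40660 - - \frac{35}{19}\right) \left(- \frac{1}{19547}\right) = \left(40660 + \frac{35}{19}\right) \left(- \frac{1}{19547}\right) = \frac{772575}{19} \left(- \frac{1}{19547}\right) = - \frac{772575}{371393}$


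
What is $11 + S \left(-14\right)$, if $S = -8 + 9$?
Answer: $-3$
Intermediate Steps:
$S = 1$
$11 + S \left(-14\right) = 11 + 1 \left(-14\right) = 11 - 14 = -3$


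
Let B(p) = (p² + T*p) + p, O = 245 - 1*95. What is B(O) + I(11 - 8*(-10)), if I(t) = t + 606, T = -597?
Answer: -66203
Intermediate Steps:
I(t) = 606 + t
O = 150 (O = 245 - 95 = 150)
B(p) = p² - 596*p (B(p) = (p² - 597*p) + p = p² - 596*p)
B(O) + I(11 - 8*(-10)) = 150*(-596 + 150) + (606 + (11 - 8*(-10))) = 150*(-446) + (606 + (11 + 80)) = -66900 + (606 + 91) = -66900 + 697 = -66203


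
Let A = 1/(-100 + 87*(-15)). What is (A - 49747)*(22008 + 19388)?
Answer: -2893354212256/1405 ≈ -2.0593e+9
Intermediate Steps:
A = -1/1405 (A = 1/(-100 - 1305) = 1/(-1405) = -1/1405 ≈ -0.00071174)
(A - 49747)*(22008 + 19388) = (-1/1405 - 49747)*(22008 + 19388) = -69894536/1405*41396 = -2893354212256/1405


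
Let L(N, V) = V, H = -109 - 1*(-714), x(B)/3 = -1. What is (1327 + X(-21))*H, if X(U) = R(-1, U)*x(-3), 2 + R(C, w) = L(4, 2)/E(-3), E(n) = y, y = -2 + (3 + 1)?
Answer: 804650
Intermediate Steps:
x(B) = -3 (x(B) = 3*(-1) = -3)
H = 605 (H = -109 + 714 = 605)
y = 2 (y = -2 + 4 = 2)
E(n) = 2
R(C, w) = -1 (R(C, w) = -2 + 2/2 = -2 + 2*(½) = -2 + 1 = -1)
X(U) = 3 (X(U) = -1*(-3) = 3)
(1327 + X(-21))*H = (1327 + 3)*605 = 1330*605 = 804650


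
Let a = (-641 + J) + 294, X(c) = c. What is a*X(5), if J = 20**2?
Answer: 265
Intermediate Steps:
J = 400
a = 53 (a = (-641 + 400) + 294 = -241 + 294 = 53)
a*X(5) = 53*5 = 265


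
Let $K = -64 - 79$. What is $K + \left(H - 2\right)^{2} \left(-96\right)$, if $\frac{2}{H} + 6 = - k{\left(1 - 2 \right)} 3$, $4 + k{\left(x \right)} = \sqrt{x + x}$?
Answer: $\frac{- 2778 \sqrt{2} - 877 i}{3 \left(i + 2 \sqrt{2}\right)} \approx -444.04 + 53.635 i$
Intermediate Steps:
$K = -143$ ($K = -64 - 79 = -143$)
$k{\left(x \right)} = -4 + \sqrt{2} \sqrt{x}$ ($k{\left(x \right)} = -4 + \sqrt{x + x} = -4 + \sqrt{2 x} = -4 + \sqrt{2} \sqrt{x}$)
$H = \frac{2}{6 - 3 i \sqrt{2}}$ ($H = \frac{2}{-6 + - (-4 + \sqrt{2} \sqrt{1 - 2}) 3} = \frac{2}{-6 + - (-4 + \sqrt{2} \sqrt{-1}) 3} = \frac{2}{-6 + - (-4 + \sqrt{2} i) 3} = \frac{2}{-6 + - (-4 + i \sqrt{2}) 3} = \frac{2}{-6 + \left(4 - i \sqrt{2}\right) 3} = \frac{2}{-6 + \left(12 - 3 i \sqrt{2}\right)} = \frac{2}{6 - 3 i \sqrt{2}} \approx 0.22222 + 0.15713 i$)
$K + \left(H - 2\right)^{2} \left(-96\right) = -143 + \left(\left(\frac{2}{9} + \frac{i \sqrt{2}}{9}\right) - 2\right)^{2} \left(-96\right) = -143 + \left(- \frac{16}{9} + \frac{i \sqrt{2}}{9}\right)^{2} \left(-96\right) = -143 - 96 \left(- \frac{16}{9} + \frac{i \sqrt{2}}{9}\right)^{2}$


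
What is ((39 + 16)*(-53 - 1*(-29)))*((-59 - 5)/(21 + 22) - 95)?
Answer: 5476680/43 ≈ 1.2736e+5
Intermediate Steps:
((39 + 16)*(-53 - 1*(-29)))*((-59 - 5)/(21 + 22) - 95) = (55*(-53 + 29))*(-64/43 - 95) = (55*(-24))*(-64*1/43 - 95) = -1320*(-64/43 - 95) = -1320*(-4149/43) = 5476680/43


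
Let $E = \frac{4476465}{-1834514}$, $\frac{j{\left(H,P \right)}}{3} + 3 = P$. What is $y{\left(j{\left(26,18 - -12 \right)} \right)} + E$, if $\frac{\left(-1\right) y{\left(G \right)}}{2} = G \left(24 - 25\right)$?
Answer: $\frac{292714803}{1834514} \approx 159.56$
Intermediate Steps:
$j{\left(H,P \right)} = -9 + 3 P$
$E = - \frac{4476465}{1834514}$ ($E = 4476465 \left(- \frac{1}{1834514}\right) = - \frac{4476465}{1834514} \approx -2.4401$)
$y{\left(G \right)} = 2 G$ ($y{\left(G \right)} = - 2 G \left(24 - 25\right) = - 2 G \left(-1\right) = - 2 \left(- G\right) = 2 G$)
$y{\left(j{\left(26,18 - -12 \right)} \right)} + E = 2 \left(-9 + 3 \left(18 - -12\right)\right) - \frac{4476465}{1834514} = 2 \left(-9 + 3 \left(18 + 12\right)\right) - \frac{4476465}{1834514} = 2 \left(-9 + 3 \cdot 30\right) - \frac{4476465}{1834514} = 2 \left(-9 + 90\right) - \frac{4476465}{1834514} = 2 \cdot 81 - \frac{4476465}{1834514} = 162 - \frac{4476465}{1834514} = \frac{292714803}{1834514}$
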